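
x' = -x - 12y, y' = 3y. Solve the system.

Coefficient matrix A = [[-1, -12], [0, 3]].
Characteristic polynomial det(A - λI) = λ^2 - 2λ - 3 = 0.
Eigenvalues λ = 3, -1.
For λ=3: (A-λI) row 1 is [-4, -12], so an eigenvector is (-3, 1).
For λ=-1: (A-λI) row 1 is [0, -12], so an eigenvector is (-1, 0).
General solution: C_1e^(3t)(-3,1) + C_2e^(-t)(-1,0).

x(t) = -3C_1e^(3t) - C_2e^(-t), y(t) = C_1e^(3t)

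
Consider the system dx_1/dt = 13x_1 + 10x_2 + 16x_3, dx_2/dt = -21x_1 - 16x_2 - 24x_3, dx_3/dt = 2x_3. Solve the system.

Coefficient matrix A = [[13, 10, 16], [-21, -16, -24], [0, 0, 2]].
det(A - λI) = 0 gives eigenvalues λ = -1, -2, 2.
For λ=-1: eigenvector (5,-7,0).
For λ=-2: eigenvector (-2,3,0).
For λ=2: eigenvector (4,-6,1).
General solution: c_1e^(-t)(5,-7,0) + c_2e^(-2t)(-2,3,0) + c_3e^(2t)(4,-6,1).

x_1(t) = 5c_1e^(-t) - 2c_2e^(-2t) + 4c_3e^(2t), x_2(t) = -7c_1e^(-t) + 3c_2e^(-2t) - 6c_3e^(2t), x_3(t) = c_3e^(2t)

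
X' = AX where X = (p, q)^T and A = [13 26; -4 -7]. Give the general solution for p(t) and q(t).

Coefficient matrix A = [[13, 26], [-4, -7]].
Characteristic polynomial det(A - λI) = λ^2 - 6λ + 13 = 0.
Eigenvalues λ = 3 ± 2i (complex conjugate pair).
For λ=3+2i: an eigenvector is (2,-1) - i(-3,1) = (2 + 3i, -1 - i).
A real fundamental pair from Re and Im of e^((3+2i)t)v: X_1 = e^(3t)(cos(2t)·(2,-1) + sin(2t)·(-3,1)), X_2 = e^(3t)(sin(2t)·(2,-1) - cos(2t)·(-3,1)).
General solution: C_1X_1 + C_2X_2.

p(t) = -3C_1e^(3t)sin(2t) + 2C_1e^(3t)cos(2t) + 2C_2e^(3t)sin(2t) + 3C_2e^(3t)cos(2t), q(t) = C_1e^(3t)sin(2t) - C_1e^(3t)cos(2t) - C_2e^(3t)sin(2t) - C_2e^(3t)cos(2t)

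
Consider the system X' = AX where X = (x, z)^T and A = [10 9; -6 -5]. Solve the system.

Coefficient matrix A = [[10, 9], [-6, -5]].
Characteristic polynomial det(A - λI) = λ^2 - 5λ + 4 = 0.
Eigenvalues λ = 1, 4.
For λ=1: (A-λI) row 1 is [9, 9], so an eigenvector is (-1, 1).
For λ=4: (A-λI) row 1 is [6, 9], so an eigenvector is (3, -2).
General solution: c_1e^(t)(-1,1) + c_2e^(4t)(3,-2).

x(t) = -c_1e^(t) + 3c_2e^(4t), z(t) = c_1e^(t) - 2c_2e^(4t)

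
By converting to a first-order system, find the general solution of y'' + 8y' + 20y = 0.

Let x_1 = y, x_2 = y'. Then x_1' = x_2 and x_2' = -20x_1 - 8x_2.
A = [[0,1],[-20,-8]]; det(A-λI) = λ^2 + 8λ + 20.
Eigenvalues λ = -4 ± 2i.

y(t) = c_1e^(-4t)cos(2t) + c_2e^(-4t)sin(2t)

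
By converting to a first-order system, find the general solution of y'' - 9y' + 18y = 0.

y(t) = K_1e^(3t) + K_2e^(6t)

Let x_1 = y, x_2 = y'. Then x_1' = x_2 and x_2' = -18x_1 + 9x_2.
A = [[0,1],[-18,9]]; det(A-λI) = λ^2 - 9λ + 18.
Eigenvalues λ = 3, 6 with eigenvectors (1,3), (1,6).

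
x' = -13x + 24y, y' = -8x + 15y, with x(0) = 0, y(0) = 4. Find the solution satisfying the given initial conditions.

Coefficient matrix A = [[-13, 24], [-8, 15]].
Characteristic polynomial det(A - λI) = λ^2 - 2λ - 3 = 0.
Eigenvalues λ = -1, 3.
For λ=-1: (A-λI) row 1 is [-12, 24], so an eigenvector is (2, 1).
For λ=3: (A-λI) row 1 is [-16, 24], so an eigenvector is (-3, -2).
General solution: C_1e^(-t)(2,1) + C_2e^(3t)(-3,-2).
Applying x(0)=0, y(0)=4 gives C_1=-12, C_2=-8.

x(t) = 24e^(3t) - 24e^(-t), y(t) = 16e^(3t) - 12e^(-t)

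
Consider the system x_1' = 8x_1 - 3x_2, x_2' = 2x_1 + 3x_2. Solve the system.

Coefficient matrix A = [[8, -3], [2, 3]].
Characteristic polynomial det(A - λI) = λ^2 - 11λ + 30 = 0.
Eigenvalues λ = 5, 6.
For λ=5: (A-λI) row 1 is [3, -3], so an eigenvector is (-1, -1).
For λ=6: (A-λI) row 1 is [2, -3], so an eigenvector is (3, 2).
General solution: C_1e^(5t)(-1,-1) + C_2e^(6t)(3,2).

x_1(t) = -C_1e^(5t) + 3C_2e^(6t), x_2(t) = -C_1e^(5t) + 2C_2e^(6t)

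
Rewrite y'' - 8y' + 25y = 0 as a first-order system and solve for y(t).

Let x_1 = y, x_2 = y'. Then x_1' = x_2 and x_2' = -25x_1 + 8x_2.
A = [[0,1],[-25,8]]; det(A-λI) = λ^2 - 8λ + 25.
Eigenvalues λ = 4 ± 3i.

y(t) = C_1e^(4t)cos(3t) + C_2e^(4t)sin(3t)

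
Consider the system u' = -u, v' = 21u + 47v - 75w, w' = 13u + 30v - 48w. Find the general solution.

u(t) = K_1e^(-t), v(t) = -2K_1e^(-t) - 3K_2e^(-3t) + 5K_3e^(2t), w(t) = -K_1e^(-t) - 2K_2e^(-3t) + 3K_3e^(2t)

Coefficient matrix A = [[-1, 0, 0], [21, 47, -75], [13, 30, -48]].
det(A - λI) = 0 gives eigenvalues λ = -1, -3, 2.
For λ=-1: eigenvector (1,-2,-1).
For λ=-3: eigenvector (0,-3,-2).
For λ=2: eigenvector (0,5,3).
General solution: K_1e^(-t)(1,-2,-1) + K_2e^(-3t)(0,-3,-2) + K_3e^(2t)(0,5,3).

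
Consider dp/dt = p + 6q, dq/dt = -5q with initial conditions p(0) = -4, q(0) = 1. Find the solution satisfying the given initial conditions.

p(t) = -3e^(t) - e^(-5t), q(t) = e^(-5t)

Coefficient matrix A = [[1, 6], [0, -5]].
Characteristic polynomial det(A - λI) = λ^2 + 4λ - 5 = 0.
Eigenvalues λ = 1, -5.
For λ=1: (A-λI) row 1 is [0, 6], so an eigenvector is (-1, 0).
For λ=-5: (A-λI) row 1 is [6, 6], so an eigenvector is (-1, 1).
General solution: C_1e^(t)(-1,0) + C_2e^(-5t)(-1,1).
Applying p(0)=-4, q(0)=1 gives C_1=3, C_2=1.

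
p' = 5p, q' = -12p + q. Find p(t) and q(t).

Coefficient matrix A = [[5, 0], [-12, 1]].
Characteristic polynomial det(A - λI) = λ^2 - 6λ + 5 = 0.
Eigenvalues λ = 5, 1.
For λ=5: (A-λI) row 2 is [-12, -4], so an eigenvector is (-1, 3).
For λ=1: (A-λI) row 1 is [4, 0], so an eigenvector is (0, -1).
General solution: K_1e^(5t)(-1,3) + K_2e^(t)(0,-1).

p(t) = -K_1e^(5t), q(t) = 3K_1e^(5t) - K_2e^(t)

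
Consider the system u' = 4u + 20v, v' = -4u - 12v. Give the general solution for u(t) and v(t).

Coefficient matrix A = [[4, 20], [-4, -12]].
Characteristic polynomial det(A - λI) = λ^2 + 8λ + 32 = 0.
Eigenvalues λ = -4 ± 4i (complex conjugate pair).
For λ=-4+4i: an eigenvector is (2,-1) - i(-1,0) = (2 + i, -1).
A real fundamental pair from Re and Im of e^((-4+4i)t)v: X_1 = e^(-4t)(cos(4t)·(2,-1) + sin(4t)·(-1,0)), X_2 = e^(-4t)(sin(4t)·(2,-1) - cos(4t)·(-1,0)).
General solution: K_1X_1 + K_2X_2.

u(t) = -K_1e^(-4t)sin(4t) + 2K_1e^(-4t)cos(4t) + 2K_2e^(-4t)sin(4t) + K_2e^(-4t)cos(4t), v(t) = -K_1e^(-4t)cos(4t) - K_2e^(-4t)sin(4t)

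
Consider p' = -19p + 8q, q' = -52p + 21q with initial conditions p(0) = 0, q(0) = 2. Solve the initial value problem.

Coefficient matrix A = [[-19, 8], [-52, 21]].
Characteristic polynomial det(A - λI) = λ^2 - 2λ + 17 = 0.
Eigenvalues λ = 1 ± 4i (complex conjugate pair).
For λ=1+4i: an eigenvector is (-1,-2) - i(1,3) = (-1 - i, -2 - 3i).
A real fundamental pair from Re and Im of e^((1+4i)t)v: X_1 = e^(t)(cos(4t)·(-1,-2) + sin(4t)·(1,3)), X_2 = e^(t)(sin(4t)·(-1,-2) - cos(4t)·(1,3)).
General solution: K_1X_1 + K_2X_2.
Applying p(0)=0, q(0)=2 gives K_1=2, K_2=-2.

p(t) = 4e^(t)sin(4t), q(t) = 10e^(t)sin(4t) + 2e^(t)cos(4t)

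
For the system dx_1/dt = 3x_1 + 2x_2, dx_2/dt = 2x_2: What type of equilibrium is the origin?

unstable node

A = [[3,2],[0,2]]; det(A-λI) = λ^2 - 5λ + 6.
λ = 3, 2: both positive.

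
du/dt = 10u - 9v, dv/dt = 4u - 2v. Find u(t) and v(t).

Coefficient matrix A = [[10, -9], [4, -2]].
Characteristic polynomial det(A - λI) = λ^2 - 8λ + 16 = 0.
Single eigenvalue λ = 4 with algebraic multiplicity 2.
Eigenvector v = (3,2); generalized eigenvector w with (A-λI)w=v is (-1,-1).
General solution: e^(4t)[c_1·v + c_2·(t·v + w)].

u(t) = 3c_1e^(4t) + 3c_2te^(4t) - c_2e^(4t), v(t) = 2c_1e^(4t) + 2c_2te^(4t) - c_2e^(4t)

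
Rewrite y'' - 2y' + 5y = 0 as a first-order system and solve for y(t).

y(t) = K_1e^(t)cos(2t) + K_2e^(t)sin(2t)

Let x_1 = y, x_2 = y'. Then x_1' = x_2 and x_2' = -5x_1 + 2x_2.
A = [[0,1],[-5,2]]; det(A-λI) = λ^2 - 2λ + 5.
Eigenvalues λ = 1 ± 2i.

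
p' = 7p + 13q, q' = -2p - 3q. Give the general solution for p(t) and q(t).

p(t) = -2C_1e^(2t)sin(t) - 3C_1e^(2t)cos(t) - 3C_2e^(2t)sin(t) + 2C_2e^(2t)cos(t), q(t) = C_1e^(2t)sin(t) + C_1e^(2t)cos(t) + C_2e^(2t)sin(t) - C_2e^(2t)cos(t)

Coefficient matrix A = [[7, 13], [-2, -3]].
Characteristic polynomial det(A - λI) = λ^2 - 4λ + 5 = 0.
Eigenvalues λ = 2 ± i (complex conjugate pair).
For λ=2+i: an eigenvector is (-3,1) - i(-2,1) = (-3 + 2i, 1 - i).
A real fundamental pair from Re and Im of e^((2+i)t)v: X_1 = e^(2t)(cos(t)·(-3,1) + sin(t)·(-2,1)), X_2 = e^(2t)(sin(t)·(-3,1) - cos(t)·(-2,1)).
General solution: C_1X_1 + C_2X_2.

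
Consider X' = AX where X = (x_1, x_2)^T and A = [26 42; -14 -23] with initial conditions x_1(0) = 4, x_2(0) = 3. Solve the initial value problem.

Coefficient matrix A = [[26, 42], [-14, -23]].
Characteristic polynomial det(A - λI) = λ^2 - 3λ - 10 = 0.
Eigenvalues λ = 5, -2.
For λ=5: (A-λI) row 1 is [21, 42], so an eigenvector is (2, -1).
For λ=-2: (A-λI) row 1 is [28, 42], so an eigenvector is (3, -2).
General solution: c_1e^(5t)(2,-1) + c_2e^(-2t)(3,-2).
Applying x_1(0)=4, x_2(0)=3 gives c_1=17, c_2=-10.

x_1(t) = 34e^(5t) - 30e^(-2t), x_2(t) = -17e^(5t) + 20e^(-2t)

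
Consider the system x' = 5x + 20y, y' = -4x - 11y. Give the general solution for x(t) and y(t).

Coefficient matrix A = [[5, 20], [-4, -11]].
Characteristic polynomial det(A - λI) = λ^2 + 6λ + 25 = 0.
Eigenvalues λ = -3 ± 4i (complex conjugate pair).
For λ=-3+4i: an eigenvector is (1,0) - i(2,-1) = (1 - 2i, 0 + i).
A real fundamental pair from Re and Im of e^((-3+4i)t)v: X_1 = e^(-3t)(cos(4t)·(1,0) + sin(4t)·(2,-1)), X_2 = e^(-3t)(sin(4t)·(1,0) - cos(4t)·(2,-1)).
General solution: K_1X_1 + K_2X_2.

x(t) = 2K_1e^(-3t)sin(4t) + K_1e^(-3t)cos(4t) + K_2e^(-3t)sin(4t) - 2K_2e^(-3t)cos(4t), y(t) = -K_1e^(-3t)sin(4t) + K_2e^(-3t)cos(4t)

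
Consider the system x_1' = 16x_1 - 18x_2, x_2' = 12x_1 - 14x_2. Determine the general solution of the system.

x_1(t) = c_1e^(-2t) + 3c_2e^(4t), x_2(t) = c_1e^(-2t) + 2c_2e^(4t)

Coefficient matrix A = [[16, -18], [12, -14]].
Characteristic polynomial det(A - λI) = λ^2 - 2λ - 8 = 0.
Eigenvalues λ = -2, 4.
For λ=-2: (A-λI) row 1 is [18, -18], so an eigenvector is (1, 1).
For λ=4: (A-λI) row 1 is [12, -18], so an eigenvector is (3, 2).
General solution: c_1e^(-2t)(1,1) + c_2e^(4t)(3,2).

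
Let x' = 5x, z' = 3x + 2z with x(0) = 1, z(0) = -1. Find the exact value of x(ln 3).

A = [[5,0],[3,2]]; eigenvalues λ = 2, 5.
Eigenvectors: (0,1) for λ=2, (-1,-1) for λ=5.
From the initial condition, c_1 = -2, c_2 = -1.
x(ln 3) = (-2)(3^2)(0) + (-1)(3^5)(-1) = 243.

243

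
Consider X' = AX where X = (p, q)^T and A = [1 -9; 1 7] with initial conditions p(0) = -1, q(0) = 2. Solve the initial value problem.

Coefficient matrix A = [[1, -9], [1, 7]].
Characteristic polynomial det(A - λI) = λ^2 - 8λ + 16 = 0.
Single eigenvalue λ = 4 with algebraic multiplicity 2.
Eigenvector v = (3,-1); generalized eigenvector w with (A-λI)w=v is (-1,0).
General solution: e^(4t)[C_1·v + C_2·(t·v + w)].
Applying p(0)=-1, q(0)=2 gives C_1=-2, C_2=-5.

p(t) = -15te^(4t) - e^(4t), q(t) = 5te^(4t) + 2e^(4t)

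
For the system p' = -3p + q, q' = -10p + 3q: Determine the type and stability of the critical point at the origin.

A = [[-3,1],[-10,3]]; det(A-λI) = λ^2 + 1.
λ = 0 ± i: zero real part.

center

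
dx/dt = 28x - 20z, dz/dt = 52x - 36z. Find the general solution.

Coefficient matrix A = [[28, -20], [52, -36]].
Characteristic polynomial det(A - λI) = λ^2 + 8λ + 32 = 0.
Eigenvalues λ = -4 ± 4i (complex conjugate pair).
For λ=-4+4i: an eigenvector is (2,3) - i(1,2) = (2 - i, 3 - 2i).
A real fundamental pair from Re and Im of e^((-4+4i)t)v: X_1 = e^(-4t)(cos(4t)·(2,3) + sin(4t)·(1,2)), X_2 = e^(-4t)(sin(4t)·(2,3) - cos(4t)·(1,2)).
General solution: C_1X_1 + C_2X_2.

x(t) = C_1e^(-4t)sin(4t) + 2C_1e^(-4t)cos(4t) + 2C_2e^(-4t)sin(4t) - C_2e^(-4t)cos(4t), z(t) = 2C_1e^(-4t)sin(4t) + 3C_1e^(-4t)cos(4t) + 3C_2e^(-4t)sin(4t) - 2C_2e^(-4t)cos(4t)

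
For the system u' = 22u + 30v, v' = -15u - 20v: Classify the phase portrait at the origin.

unstable spiral

A = [[22,30],[-15,-20]]; det(A-λI) = λ^2 - 2λ + 10.
λ = 1 ± 3i: positive real part.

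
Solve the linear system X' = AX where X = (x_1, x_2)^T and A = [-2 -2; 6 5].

x_1(t) = -K_1e^(2t) + 2K_2e^(t), x_2(t) = 2K_1e^(2t) - 3K_2e^(t)

Coefficient matrix A = [[-2, -2], [6, 5]].
Characteristic polynomial det(A - λI) = λ^2 - 3λ + 2 = 0.
Eigenvalues λ = 2, 1.
For λ=2: (A-λI) row 1 is [-4, -2], so an eigenvector is (-1, 2).
For λ=1: (A-λI) row 1 is [-3, -2], so an eigenvector is (2, -3).
General solution: K_1e^(2t)(-1,2) + K_2e^(t)(2,-3).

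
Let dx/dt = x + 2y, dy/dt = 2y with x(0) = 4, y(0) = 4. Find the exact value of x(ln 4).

112

A = [[1,2],[0,2]]; eigenvalues λ = 1, 2.
Eigenvectors: (1,0) for λ=1, (2,1) for λ=2.
From the initial condition, c_1 = -4, c_2 = 4.
x(ln 4) = (-4)(4^1)(1) + (4)(4^2)(2) = 112.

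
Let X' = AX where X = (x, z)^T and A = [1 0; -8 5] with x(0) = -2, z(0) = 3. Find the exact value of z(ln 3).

1689

A = [[1,0],[-8,5]]; eigenvalues λ = 5, 1.
Eigenvectors: (0,1) for λ=5, (1,2) for λ=1.
From the initial condition, c_1 = 7, c_2 = -2.
z(ln 3) = (7)(3^5)(1) + (-2)(3^1)(2) = 1689.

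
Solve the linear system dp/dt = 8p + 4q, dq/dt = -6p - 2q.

Coefficient matrix A = [[8, 4], [-6, -2]].
Characteristic polynomial det(A - λI) = λ^2 - 6λ + 8 = 0.
Eigenvalues λ = 2, 4.
For λ=2: (A-λI) row 1 is [6, 4], so an eigenvector is (-2, 3).
For λ=4: (A-λI) row 1 is [4, 4], so an eigenvector is (-1, 1).
General solution: c_1e^(2t)(-2,3) + c_2e^(4t)(-1,1).

p(t) = -2c_1e^(2t) - c_2e^(4t), q(t) = 3c_1e^(2t) + c_2e^(4t)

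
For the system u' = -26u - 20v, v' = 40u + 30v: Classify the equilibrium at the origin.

unstable spiral

A = [[-26,-20],[40,30]]; det(A-λI) = λ^2 - 4λ + 20.
λ = 2 ± 4i: positive real part.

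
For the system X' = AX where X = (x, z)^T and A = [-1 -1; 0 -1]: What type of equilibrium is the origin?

A = [[-1,-1],[0,-1]]; det(A-λI) = λ^2 + 2λ + 1.
repeated λ = -1 with a single eigenvector.

stable improper node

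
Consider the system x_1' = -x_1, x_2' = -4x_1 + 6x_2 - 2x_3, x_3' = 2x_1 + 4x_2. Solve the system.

Coefficient matrix A = [[-1, 0, 0], [-4, 6, -2], [2, 4, 0]].
det(A - λI) = 0 gives eigenvalues λ = -1, 4, 2.
For λ=-1: eigenvector (1,0,-2).
For λ=4: eigenvector (0,1,1).
For λ=2: eigenvector (0,-1,-2).
General solution: c_1e^(-t)(1,0,-2) + c_2e^(4t)(0,1,1) + c_3e^(2t)(0,-1,-2).

x_1(t) = c_1e^(-t), x_2(t) = c_2e^(4t) - c_3e^(2t), x_3(t) = -2c_1e^(-t) + c_2e^(4t) - 2c_3e^(2t)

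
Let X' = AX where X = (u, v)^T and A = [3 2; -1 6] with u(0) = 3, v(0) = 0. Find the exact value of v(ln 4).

A = [[3,2],[-1,6]]; eigenvalues λ = 5, 4.
Eigenvectors: (-1,-1) for λ=5, (2,1) for λ=4.
From the initial condition, c_1 = 3, c_2 = 3.
v(ln 4) = (3)(4^5)(-1) + (3)(4^4)(1) = -2304.

-2304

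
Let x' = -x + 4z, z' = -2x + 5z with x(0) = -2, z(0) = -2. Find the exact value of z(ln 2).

A = [[-1,4],[-2,5]]; eigenvalues λ = 1, 3.
Eigenvectors: (-2,-1) for λ=1, (-1,-1) for λ=3.
From the initial condition, c_1 = 0, c_2 = 2.
z(ln 2) = (0)(2^1)(-1) + (2)(2^3)(-1) = -16.

-16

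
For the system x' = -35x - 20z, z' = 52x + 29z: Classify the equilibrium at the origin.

A = [[-35,-20],[52,29]]; det(A-λI) = λ^2 + 6λ + 25.
λ = -3 ± 4i: negative real part.

stable spiral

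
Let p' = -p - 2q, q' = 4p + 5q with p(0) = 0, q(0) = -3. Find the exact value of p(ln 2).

18

A = [[-1,-2],[4,5]]; eigenvalues λ = 1, 3.
Eigenvectors: (-1,1) for λ=1, (-1,2) for λ=3.
From the initial condition, c_1 = 3, c_2 = -3.
p(ln 2) = (3)(2^1)(-1) + (-3)(2^3)(-1) = 18.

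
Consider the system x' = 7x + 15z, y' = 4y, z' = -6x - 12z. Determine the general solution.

x(t) = 3K_1e^(-3t) + 5K_3e^(-2t), y(t) = K_2e^(4t), z(t) = -2K_1e^(-3t) - 3K_3e^(-2t)

Coefficient matrix A = [[7, 0, 15], [0, 4, 0], [-6, 0, -12]].
det(A - λI) = 0 gives eigenvalues λ = -3, 4, -2.
For λ=-3: eigenvector (3,0,-2).
For λ=4: eigenvector (0,1,0).
For λ=-2: eigenvector (5,0,-3).
General solution: K_1e^(-3t)(3,0,-2) + K_2e^(4t)(0,1,0) + K_3e^(-2t)(5,0,-3).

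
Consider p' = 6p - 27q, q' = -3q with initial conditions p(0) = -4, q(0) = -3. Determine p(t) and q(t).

Coefficient matrix A = [[6, -27], [0, -3]].
Characteristic polynomial det(A - λI) = λ^2 - 3λ - 18 = 0.
Eigenvalues λ = 6, -3.
For λ=6: (A-λI) row 1 is [0, -27], so an eigenvector is (-1, 0).
For λ=-3: (A-λI) row 1 is [9, -27], so an eigenvector is (-3, -1).
General solution: c_1e^(6t)(-1,0) + c_2e^(-3t)(-3,-1).
Applying p(0)=-4, q(0)=-3 gives c_1=-5, c_2=3.

p(t) = 5e^(6t) - 9e^(-3t), q(t) = -3e^(-3t)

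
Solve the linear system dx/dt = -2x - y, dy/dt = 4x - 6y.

Coefficient matrix A = [[-2, -1], [4, -6]].
Characteristic polynomial det(A - λI) = λ^2 + 8λ + 16 = 0.
Single eigenvalue λ = -4 with algebraic multiplicity 2.
Eigenvector v = (1,2); generalized eigenvector w with (A-λI)w=v is (2,3).
General solution: e^(-4t)[K_1·v + K_2·(t·v + w)].

x(t) = K_1e^(-4t) + K_2te^(-4t) + 2K_2e^(-4t), y(t) = 2K_1e^(-4t) + 2K_2te^(-4t) + 3K_2e^(-4t)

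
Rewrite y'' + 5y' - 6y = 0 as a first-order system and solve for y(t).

y(t) = K_1e^(t) + K_2e^(-6t)

Let x_1 = y, x_2 = y'. Then x_1' = x_2 and x_2' = 6x_1 - 5x_2.
A = [[0,1],[6,-5]]; det(A-λI) = λ^2 + 5λ - 6.
Eigenvalues λ = 1, -6 with eigenvectors (1,1), (1,-6).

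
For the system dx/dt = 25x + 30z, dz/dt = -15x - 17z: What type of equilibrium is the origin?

unstable spiral

A = [[25,30],[-15,-17]]; det(A-λI) = λ^2 - 8λ + 25.
λ = 4 ± 3i: positive real part.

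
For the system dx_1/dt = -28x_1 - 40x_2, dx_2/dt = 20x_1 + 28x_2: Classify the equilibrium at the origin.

center

A = [[-28,-40],[20,28]]; det(A-λI) = λ^2 + 16.
λ = 0 ± 4i: zero real part.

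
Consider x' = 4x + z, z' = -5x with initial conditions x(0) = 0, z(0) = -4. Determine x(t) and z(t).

x(t) = -4e^(2t)sin(t), z(t) = 8e^(2t)sin(t) - 4e^(2t)cos(t)

Coefficient matrix A = [[4, 1], [-5, 0]].
Characteristic polynomial det(A - λI) = λ^2 - 4λ + 5 = 0.
Eigenvalues λ = 2 ± i (complex conjugate pair).
For λ=2+i: an eigenvector is (0,1) - i(1,-2) = (0 - i, 1 + 2i).
A real fundamental pair from Re and Im of e^((2+i)t)v: X_1 = e^(2t)(cos(t)·(0,1) + sin(t)·(1,-2)), X_2 = e^(2t)(sin(t)·(0,1) - cos(t)·(1,-2)).
General solution: c_1X_1 + c_2X_2.
Applying x(0)=0, z(0)=-4 gives c_1=-4, c_2=0.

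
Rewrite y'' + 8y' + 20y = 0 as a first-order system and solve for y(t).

y(t) = c_1e^(-4t)cos(2t) + c_2e^(-4t)sin(2t)

Let x_1 = y, x_2 = y'. Then x_1' = x_2 and x_2' = -20x_1 - 8x_2.
A = [[0,1],[-20,-8]]; det(A-λI) = λ^2 + 8λ + 20.
Eigenvalues λ = -4 ± 2i.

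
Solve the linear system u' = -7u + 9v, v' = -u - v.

Coefficient matrix A = [[-7, 9], [-1, -1]].
Characteristic polynomial det(A - λI) = λ^2 + 8λ + 16 = 0.
Single eigenvalue λ = -4 with algebraic multiplicity 2.
Eigenvector v = (-3,-1); generalized eigenvector w with (A-λI)w=v is (-2,-1).
General solution: e^(-4t)[K_1·v + K_2·(t·v + w)].

u(t) = -3K_1e^(-4t) - 3K_2te^(-4t) - 2K_2e^(-4t), v(t) = -K_1e^(-4t) - K_2te^(-4t) - K_2e^(-4t)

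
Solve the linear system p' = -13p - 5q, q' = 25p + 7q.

p(t) = K_1e^(-3t)sin(5t) - K_2e^(-3t)cos(5t), q(t) = -2K_1e^(-3t)sin(5t) - K_1e^(-3t)cos(5t) - K_2e^(-3t)sin(5t) + 2K_2e^(-3t)cos(5t)

Coefficient matrix A = [[-13, -5], [25, 7]].
Characteristic polynomial det(A - λI) = λ^2 + 6λ + 34 = 0.
Eigenvalues λ = -3 ± 5i (complex conjugate pair).
For λ=-3+5i: an eigenvector is (0,-1) - i(1,-2) = (0 - i, -1 + 2i).
A real fundamental pair from Re and Im of e^((-3+5i)t)v: X_1 = e^(-3t)(cos(5t)·(0,-1) + sin(5t)·(1,-2)), X_2 = e^(-3t)(sin(5t)·(0,-1) - cos(5t)·(1,-2)).
General solution: K_1X_1 + K_2X_2.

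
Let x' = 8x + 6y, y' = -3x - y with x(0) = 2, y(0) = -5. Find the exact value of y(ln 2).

64

A = [[8,6],[-3,-1]]; eigenvalues λ = 2, 5.
Eigenvectors: (1,-1) for λ=2, (-2,1) for λ=5.
From the initial condition, c_1 = 8, c_2 = 3.
y(ln 2) = (8)(2^2)(-1) + (3)(2^5)(1) = 64.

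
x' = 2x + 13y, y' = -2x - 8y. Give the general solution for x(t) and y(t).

x(t) = 3C_1e^(-3t)sin(t) - 2C_1e^(-3t)cos(t) - 2C_2e^(-3t)sin(t) - 3C_2e^(-3t)cos(t), y(t) = -C_1e^(-3t)sin(t) + C_1e^(-3t)cos(t) + C_2e^(-3t)sin(t) + C_2e^(-3t)cos(t)

Coefficient matrix A = [[2, 13], [-2, -8]].
Characteristic polynomial det(A - λI) = λ^2 + 6λ + 10 = 0.
Eigenvalues λ = -3 ± i (complex conjugate pair).
For λ=-3+i: an eigenvector is (-2,1) - i(3,-1) = (-2 - 3i, 1 + i).
A real fundamental pair from Re and Im of e^((-3+i)t)v: X_1 = e^(-3t)(cos(t)·(-2,1) + sin(t)·(3,-1)), X_2 = e^(-3t)(sin(t)·(-2,1) - cos(t)·(3,-1)).
General solution: C_1X_1 + C_2X_2.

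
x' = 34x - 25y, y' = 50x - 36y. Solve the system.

x(t) = 2K_1e^(-t)sin(5t) + K_1e^(-t)cos(5t) + K_2e^(-t)sin(5t) - 2K_2e^(-t)cos(5t), y(t) = 3K_1e^(-t)sin(5t) + K_1e^(-t)cos(5t) + K_2e^(-t)sin(5t) - 3K_2e^(-t)cos(5t)

Coefficient matrix A = [[34, -25], [50, -36]].
Characteristic polynomial det(A - λI) = λ^2 + 2λ + 26 = 0.
Eigenvalues λ = -1 ± 5i (complex conjugate pair).
For λ=-1+5i: an eigenvector is (1,1) - i(2,3) = (1 - 2i, 1 - 3i).
A real fundamental pair from Re and Im of e^((-1+5i)t)v: X_1 = e^(-t)(cos(5t)·(1,1) + sin(5t)·(2,3)), X_2 = e^(-t)(sin(5t)·(1,1) - cos(5t)·(2,3)).
General solution: K_1X_1 + K_2X_2.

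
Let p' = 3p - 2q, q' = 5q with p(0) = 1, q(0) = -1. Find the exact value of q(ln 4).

-1024

A = [[3,-2],[0,5]]; eigenvalues λ = 3, 5.
Eigenvectors: (1,0) for λ=3, (-1,1) for λ=5.
From the initial condition, c_1 = 0, c_2 = -1.
q(ln 4) = (0)(4^3)(0) + (-1)(4^5)(1) = -1024.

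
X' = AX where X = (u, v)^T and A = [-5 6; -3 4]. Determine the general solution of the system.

Coefficient matrix A = [[-5, 6], [-3, 4]].
Characteristic polynomial det(A - λI) = λ^2 + λ - 2 = 0.
Eigenvalues λ = -2, 1.
For λ=-2: (A-λI) row 1 is [-3, 6], so an eigenvector is (2, 1).
For λ=1: (A-λI) row 1 is [-6, 6], so an eigenvector is (-1, -1).
General solution: K_1e^(-2t)(2,1) + K_2e^(t)(-1,-1).

u(t) = 2K_1e^(-2t) - K_2e^(t), v(t) = K_1e^(-2t) - K_2e^(t)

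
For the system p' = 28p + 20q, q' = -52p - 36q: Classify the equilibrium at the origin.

A = [[28,20],[-52,-36]]; det(A-λI) = λ^2 + 8λ + 32.
λ = -4 ± 4i: negative real part.

stable spiral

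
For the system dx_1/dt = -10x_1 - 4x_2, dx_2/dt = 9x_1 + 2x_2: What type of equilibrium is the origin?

stable improper node

A = [[-10,-4],[9,2]]; det(A-λI) = λ^2 + 8λ + 16.
repeated λ = -4 with a single eigenvector.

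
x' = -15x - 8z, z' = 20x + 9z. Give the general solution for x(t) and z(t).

x(t) = c_1e^(-3t)sin(4t) - c_1e^(-3t)cos(4t) - c_2e^(-3t)sin(4t) - c_2e^(-3t)cos(4t), z(t) = -2c_1e^(-3t)sin(4t) + c_1e^(-3t)cos(4t) + c_2e^(-3t)sin(4t) + 2c_2e^(-3t)cos(4t)

Coefficient matrix A = [[-15, -8], [20, 9]].
Characteristic polynomial det(A - λI) = λ^2 + 6λ + 25 = 0.
Eigenvalues λ = -3 ± 4i (complex conjugate pair).
For λ=-3+4i: an eigenvector is (-1,1) - i(1,-2) = (-1 - i, 1 + 2i).
A real fundamental pair from Re and Im of e^((-3+4i)t)v: X_1 = e^(-3t)(cos(4t)·(-1,1) + sin(4t)·(1,-2)), X_2 = e^(-3t)(sin(4t)·(-1,1) - cos(4t)·(1,-2)).
General solution: c_1X_1 + c_2X_2.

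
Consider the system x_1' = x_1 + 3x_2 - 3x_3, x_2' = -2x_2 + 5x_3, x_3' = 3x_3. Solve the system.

x_1(t) = K_1e^(-2t) + K_3e^(t), x_2(t) = -K_1e^(-2t) + K_2e^(3t), x_3(t) = K_2e^(3t)

Coefficient matrix A = [[1, 3, -3], [0, -2, 5], [0, 0, 3]].
det(A - λI) = 0 gives eigenvalues λ = -2, 3, 1.
For λ=-2: eigenvector (1,-1,0).
For λ=3: eigenvector (0,1,1).
For λ=1: eigenvector (1,0,0).
General solution: K_1e^(-2t)(1,-1,0) + K_2e^(3t)(0,1,1) + K_3e^(t)(1,0,0).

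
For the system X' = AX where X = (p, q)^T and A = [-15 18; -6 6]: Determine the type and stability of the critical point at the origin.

A = [[-15,18],[-6,6]]; det(A-λI) = λ^2 + 9λ + 18.
λ = -3, -6: both negative.

stable node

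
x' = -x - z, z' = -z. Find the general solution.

x(t) = -c_1e^(-t) - c_2te^(-t) + c_2e^(-t), z(t) = c_2e^(-t)

Coefficient matrix A = [[-1, -1], [0, -1]].
Characteristic polynomial det(A - λI) = λ^2 + 2λ + 1 = 0.
Single eigenvalue λ = -1 with algebraic multiplicity 2.
Eigenvector v = (-1,0); generalized eigenvector w with (A-λI)w=v is (1,1).
General solution: e^(-t)[c_1·v + c_2·(t·v + w)].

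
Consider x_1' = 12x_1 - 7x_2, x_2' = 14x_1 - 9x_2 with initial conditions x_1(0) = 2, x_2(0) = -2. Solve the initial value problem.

Coefficient matrix A = [[12, -7], [14, -9]].
Characteristic polynomial det(A - λI) = λ^2 - 3λ - 10 = 0.
Eigenvalues λ = 5, -2.
For λ=5: (A-λI) row 1 is [7, -7], so an eigenvector is (1, 1).
For λ=-2: (A-λI) row 1 is [14, -7], so an eigenvector is (-1, -2).
General solution: K_1e^(5t)(1,1) + K_2e^(-2t)(-1,-2).
Applying x_1(0)=2, x_2(0)=-2 gives K_1=6, K_2=4.

x_1(t) = 6e^(5t) - 4e^(-2t), x_2(t) = 6e^(5t) - 8e^(-2t)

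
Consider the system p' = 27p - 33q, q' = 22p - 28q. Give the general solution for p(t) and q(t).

Coefficient matrix A = [[27, -33], [22, -28]].
Characteristic polynomial det(A - λI) = λ^2 + λ - 30 = 0.
Eigenvalues λ = 5, -6.
For λ=5: (A-λI) row 1 is [22, -33], so an eigenvector is (-3, -2).
For λ=-6: (A-λI) row 1 is [33, -33], so an eigenvector is (1, 1).
General solution: c_1e^(5t)(-3,-2) + c_2e^(-6t)(1,1).

p(t) = -3c_1e^(5t) + c_2e^(-6t), q(t) = -2c_1e^(5t) + c_2e^(-6t)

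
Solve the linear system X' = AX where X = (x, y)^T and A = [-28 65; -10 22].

x(t) = -3c_1e^(-3t)sin(5t) - 2c_1e^(-3t)cos(5t) - 2c_2e^(-3t)sin(5t) + 3c_2e^(-3t)cos(5t), y(t) = -c_1e^(-3t)sin(5t) - c_1e^(-3t)cos(5t) - c_2e^(-3t)sin(5t) + c_2e^(-3t)cos(5t)

Coefficient matrix A = [[-28, 65], [-10, 22]].
Characteristic polynomial det(A - λI) = λ^2 + 6λ + 34 = 0.
Eigenvalues λ = -3 ± 5i (complex conjugate pair).
For λ=-3+5i: an eigenvector is (-2,-1) - i(-3,-1) = (-2 + 3i, -1 + i).
A real fundamental pair from Re and Im of e^((-3+5i)t)v: X_1 = e^(-3t)(cos(5t)·(-2,-1) + sin(5t)·(-3,-1)), X_2 = e^(-3t)(sin(5t)·(-2,-1) - cos(5t)·(-3,-1)).
General solution: c_1X_1 + c_2X_2.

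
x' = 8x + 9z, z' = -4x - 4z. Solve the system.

Coefficient matrix A = [[8, 9], [-4, -4]].
Characteristic polynomial det(A - λI) = λ^2 - 4λ + 4 = 0.
Single eigenvalue λ = 2 with algebraic multiplicity 2.
Eigenvector v = (3,-2); generalized eigenvector w with (A-λI)w=v is (-1,1).
General solution: e^(2t)[K_1·v + K_2·(t·v + w)].

x(t) = 3K_1e^(2t) + 3K_2te^(2t) - K_2e^(2t), z(t) = -2K_1e^(2t) - 2K_2te^(2t) + K_2e^(2t)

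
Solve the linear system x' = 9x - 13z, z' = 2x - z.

x(t) = 3K_1e^(4t)sin(t) - 2K_1e^(4t)cos(t) - 2K_2e^(4t)sin(t) - 3K_2e^(4t)cos(t), z(t) = K_1e^(4t)sin(t) - K_1e^(4t)cos(t) - K_2e^(4t)sin(t) - K_2e^(4t)cos(t)

Coefficient matrix A = [[9, -13], [2, -1]].
Characteristic polynomial det(A - λI) = λ^2 - 8λ + 17 = 0.
Eigenvalues λ = 4 ± i (complex conjugate pair).
For λ=4+i: an eigenvector is (-2,-1) - i(3,1) = (-2 - 3i, -1 - i).
A real fundamental pair from Re and Im of e^((4+i)t)v: X_1 = e^(4t)(cos(t)·(-2,-1) + sin(t)·(3,1)), X_2 = e^(4t)(sin(t)·(-2,-1) - cos(t)·(3,1)).
General solution: K_1X_1 + K_2X_2.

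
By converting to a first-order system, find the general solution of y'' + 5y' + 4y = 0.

Let x_1 = y, x_2 = y'. Then x_1' = x_2 and x_2' = -4x_1 - 5x_2.
A = [[0,1],[-4,-5]]; det(A-λI) = λ^2 + 5λ + 4.
Eigenvalues λ = -4, -1 with eigenvectors (1,-4), (1,-1).

y(t) = K_1e^(-4t) + K_2e^(-t)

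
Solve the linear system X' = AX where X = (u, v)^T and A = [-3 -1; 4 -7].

u(t) = -c_1e^(-5t) - c_2te^(-5t), v(t) = -2c_1e^(-5t) - 2c_2te^(-5t) + c_2e^(-5t)

Coefficient matrix A = [[-3, -1], [4, -7]].
Characteristic polynomial det(A - λI) = λ^2 + 10λ + 25 = 0.
Single eigenvalue λ = -5 with algebraic multiplicity 2.
Eigenvector v = (-1,-2); generalized eigenvector w with (A-λI)w=v is (0,1).
General solution: e^(-5t)[c_1·v + c_2·(t·v + w)].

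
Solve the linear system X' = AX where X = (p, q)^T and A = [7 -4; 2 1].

Coefficient matrix A = [[7, -4], [2, 1]].
Characteristic polynomial det(A - λI) = λ^2 - 8λ + 15 = 0.
Eigenvalues λ = 5, 3.
For λ=5: (A-λI) row 1 is [2, -4], so an eigenvector is (-2, -1).
For λ=3: (A-λI) row 1 is [4, -4], so an eigenvector is (1, 1).
General solution: c_1e^(5t)(-2,-1) + c_2e^(3t)(1,1).

p(t) = -2c_1e^(5t) + c_2e^(3t), q(t) = -c_1e^(5t) + c_2e^(3t)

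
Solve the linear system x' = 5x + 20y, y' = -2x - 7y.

Coefficient matrix A = [[5, 20], [-2, -7]].
Characteristic polynomial det(A - λI) = λ^2 + 2λ + 5 = 0.
Eigenvalues λ = -1 ± 2i (complex conjugate pair).
For λ=-1+2i: an eigenvector is (-1,0) - i(-3,1) = (-1 + 3i, 0 - i).
A real fundamental pair from Re and Im of e^((-1+2i)t)v: X_1 = e^(-t)(cos(2t)·(-1,0) + sin(2t)·(-3,1)), X_2 = e^(-t)(sin(2t)·(-1,0) - cos(2t)·(-3,1)).
General solution: K_1X_1 + K_2X_2.

x(t) = -3K_1e^(-t)sin(2t) - K_1e^(-t)cos(2t) - K_2e^(-t)sin(2t) + 3K_2e^(-t)cos(2t), y(t) = K_1e^(-t)sin(2t) - K_2e^(-t)cos(2t)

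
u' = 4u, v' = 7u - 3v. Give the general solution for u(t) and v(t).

u(t) = K_2e^(4t), v(t) = -K_1e^(-3t) + K_2e^(4t)

Coefficient matrix A = [[4, 0], [7, -3]].
Characteristic polynomial det(A - λI) = λ^2 - λ - 12 = 0.
Eigenvalues λ = -3, 4.
For λ=-3: (A-λI) row 1 is [7, 0], so an eigenvector is (0, -1).
For λ=4: (A-λI) row 2 is [7, -7], so an eigenvector is (1, 1).
General solution: K_1e^(-3t)(0,-1) + K_2e^(4t)(1,1).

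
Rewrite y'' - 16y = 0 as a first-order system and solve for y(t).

y(t) = C_1e^(-4t) + C_2e^(4t)

Let x_1 = y, x_2 = y'. Then x_1' = x_2 and x_2' = 16x_1.
A = [[0,1],[16,0]]; det(A-λI) = λ^2 - 16.
Eigenvalues λ = -4, 4 with eigenvectors (1,-4), (1,4).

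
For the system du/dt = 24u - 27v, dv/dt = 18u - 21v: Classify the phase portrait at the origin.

A = [[24,-27],[18,-21]]; det(A-λI) = λ^2 - 3λ - 18.
λ = -3, 6: opposite signs.

saddle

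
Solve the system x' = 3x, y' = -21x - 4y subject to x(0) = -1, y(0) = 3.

x(t) = -e^(3t), y(t) = 3e^(3t)

Coefficient matrix A = [[3, 0], [-21, -4]].
Characteristic polynomial det(A - λI) = λ^2 + λ - 12 = 0.
Eigenvalues λ = 3, -4.
For λ=3: (A-λI) row 2 is [-21, -7], so an eigenvector is (1, -3).
For λ=-4: (A-λI) row 1 is [7, 0], so an eigenvector is (0, -1).
General solution: c_1e^(3t)(1,-3) + c_2e^(-4t)(0,-1).
Applying x(0)=-1, y(0)=3 gives c_1=-1, c_2=0.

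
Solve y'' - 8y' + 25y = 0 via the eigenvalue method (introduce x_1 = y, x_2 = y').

Let x_1 = y, x_2 = y'. Then x_1' = x_2 and x_2' = -25x_1 + 8x_2.
A = [[0,1],[-25,8]]; det(A-λI) = λ^2 - 8λ + 25.
Eigenvalues λ = 4 ± 3i.

y(t) = K_1e^(4t)cos(3t) + K_2e^(4t)sin(3t)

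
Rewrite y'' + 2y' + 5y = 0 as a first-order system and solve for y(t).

Let x_1 = y, x_2 = y'. Then x_1' = x_2 and x_2' = -5x_1 - 2x_2.
A = [[0,1],[-5,-2]]; det(A-λI) = λ^2 + 2λ + 5.
Eigenvalues λ = -1 ± 2i.

y(t) = K_1e^(-t)cos(2t) + K_2e^(-t)sin(2t)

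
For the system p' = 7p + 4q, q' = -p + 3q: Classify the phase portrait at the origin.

A = [[7,4],[-1,3]]; det(A-λI) = λ^2 - 10λ + 25.
repeated λ = 5 with a single eigenvector.

unstable improper node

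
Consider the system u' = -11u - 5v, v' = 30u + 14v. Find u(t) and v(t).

Coefficient matrix A = [[-11, -5], [30, 14]].
Characteristic polynomial det(A - λI) = λ^2 - 3λ - 4 = 0.
Eigenvalues λ = -1, 4.
For λ=-1: (A-λI) row 1 is [-10, -5], so an eigenvector is (-1, 2).
For λ=4: (A-λI) row 1 is [-15, -5], so an eigenvector is (-1, 3).
General solution: K_1e^(-t)(-1,2) + K_2e^(4t)(-1,3).

u(t) = -K_1e^(-t) - K_2e^(4t), v(t) = 2K_1e^(-t) + 3K_2e^(4t)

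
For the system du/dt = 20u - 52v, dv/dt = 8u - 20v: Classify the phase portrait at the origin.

A = [[20,-52],[8,-20]]; det(A-λI) = λ^2 + 16.
λ = 0 ± 4i: zero real part.

center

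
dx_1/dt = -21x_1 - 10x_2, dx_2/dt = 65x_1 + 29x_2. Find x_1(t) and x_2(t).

Coefficient matrix A = [[-21, -10], [65, 29]].
Characteristic polynomial det(A - λI) = λ^2 - 8λ + 41 = 0.
Eigenvalues λ = 4 ± 5i (complex conjugate pair).
For λ=4+5i: an eigenvector is (-1,2) - i(1,-3) = (-1 - i, 2 + 3i).
A real fundamental pair from Re and Im of e^((4+5i)t)v: X_1 = e^(4t)(cos(5t)·(-1,2) + sin(5t)·(1,-3)), X_2 = e^(4t)(sin(5t)·(-1,2) - cos(5t)·(1,-3)).
General solution: C_1X_1 + C_2X_2.

x_1(t) = C_1e^(4t)sin(5t) - C_1e^(4t)cos(5t) - C_2e^(4t)sin(5t) - C_2e^(4t)cos(5t), x_2(t) = -3C_1e^(4t)sin(5t) + 2C_1e^(4t)cos(5t) + 2C_2e^(4t)sin(5t) + 3C_2e^(4t)cos(5t)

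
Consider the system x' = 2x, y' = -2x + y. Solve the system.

x(t) = c_1e^(2t), y(t) = -2c_1e^(2t) + c_2e^(t)

Coefficient matrix A = [[2, 0], [-2, 1]].
Characteristic polynomial det(A - λI) = λ^2 - 3λ + 2 = 0.
Eigenvalues λ = 2, 1.
For λ=2: (A-λI) row 2 is [-2, -1], so an eigenvector is (1, -2).
For λ=1: (A-λI) row 1 is [1, 0], so an eigenvector is (0, 1).
General solution: c_1e^(2t)(1,-2) + c_2e^(t)(0,1).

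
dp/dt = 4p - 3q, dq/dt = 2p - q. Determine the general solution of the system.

p(t) = -C_1e^(t) + 3C_2e^(2t), q(t) = -C_1e^(t) + 2C_2e^(2t)

Coefficient matrix A = [[4, -3], [2, -1]].
Characteristic polynomial det(A - λI) = λ^2 - 3λ + 2 = 0.
Eigenvalues λ = 1, 2.
For λ=1: (A-λI) row 1 is [3, -3], so an eigenvector is (-1, -1).
For λ=2: (A-λI) row 1 is [2, -3], so an eigenvector is (3, 2).
General solution: C_1e^(t)(-1,-1) + C_2e^(2t)(3,2).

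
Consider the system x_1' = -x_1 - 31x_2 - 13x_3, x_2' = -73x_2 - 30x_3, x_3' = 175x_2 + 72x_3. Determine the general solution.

Coefficient matrix A = [[-1, -31, -13], [0, -73, -30], [0, 175, 72]].
det(A - λI) = 0 gives eigenvalues λ = -1, -3, 2.
For λ=-1: eigenvector (1,0,0).
For λ=-3: eigenvector (1,3,-7).
For λ=2: eigenvector (-1,-2,5).
General solution: C_1e^(-t)(1,0,0) + C_2e^(-3t)(1,3,-7) + C_3e^(2t)(-1,-2,5).

x_1(t) = C_1e^(-t) + C_2e^(-3t) - C_3e^(2t), x_2(t) = 3C_2e^(-3t) - 2C_3e^(2t), x_3(t) = -7C_2e^(-3t) + 5C_3e^(2t)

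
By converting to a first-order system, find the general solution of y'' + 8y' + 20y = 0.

y(t) = K_1e^(-4t)cos(2t) + K_2e^(-4t)sin(2t)

Let x_1 = y, x_2 = y'. Then x_1' = x_2 and x_2' = -20x_1 - 8x_2.
A = [[0,1],[-20,-8]]; det(A-λI) = λ^2 + 8λ + 20.
Eigenvalues λ = -4 ± 2i.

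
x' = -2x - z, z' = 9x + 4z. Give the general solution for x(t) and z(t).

Coefficient matrix A = [[-2, -1], [9, 4]].
Characteristic polynomial det(A - λI) = λ^2 - 2λ + 1 = 0.
Single eigenvalue λ = 1 with algebraic multiplicity 2.
Eigenvector v = (-1,3); generalized eigenvector w with (A-λI)w=v is (1,-2).
General solution: e^(t)[K_1·v + K_2·(t·v + w)].

x(t) = -K_1e^(t) - K_2te^(t) + K_2e^(t), z(t) = 3K_1e^(t) + 3K_2te^(t) - 2K_2e^(t)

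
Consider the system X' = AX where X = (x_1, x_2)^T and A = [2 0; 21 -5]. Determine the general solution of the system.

x_1(t) = K_2e^(2t), x_2(t) = K_1e^(-5t) + 3K_2e^(2t)

Coefficient matrix A = [[2, 0], [21, -5]].
Characteristic polynomial det(A - λI) = λ^2 + 3λ - 10 = 0.
Eigenvalues λ = -5, 2.
For λ=-5: (A-λI) row 1 is [7, 0], so an eigenvector is (0, 1).
For λ=2: (A-λI) row 2 is [21, -7], so an eigenvector is (1, 3).
General solution: K_1e^(-5t)(0,1) + K_2e^(2t)(1,3).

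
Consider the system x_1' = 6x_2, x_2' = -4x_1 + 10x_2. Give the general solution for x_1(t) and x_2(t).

Coefficient matrix A = [[0, 6], [-4, 10]].
Characteristic polynomial det(A - λI) = λ^2 - 10λ + 24 = 0.
Eigenvalues λ = 4, 6.
For λ=4: (A-λI) row 1 is [-4, 6], so an eigenvector is (3, 2).
For λ=6: (A-λI) row 1 is [-6, 6], so an eigenvector is (-1, -1).
General solution: C_1e^(4t)(3,2) + C_2e^(6t)(-1,-1).

x_1(t) = 3C_1e^(4t) - C_2e^(6t), x_2(t) = 2C_1e^(4t) - C_2e^(6t)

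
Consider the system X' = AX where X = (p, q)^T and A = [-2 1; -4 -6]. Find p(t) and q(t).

p(t) = -c_1e^(-4t) - c_2te^(-4t), q(t) = 2c_1e^(-4t) + 2c_2te^(-4t) - c_2e^(-4t)

Coefficient matrix A = [[-2, 1], [-4, -6]].
Characteristic polynomial det(A - λI) = λ^2 + 8λ + 16 = 0.
Single eigenvalue λ = -4 with algebraic multiplicity 2.
Eigenvector v = (-1,2); generalized eigenvector w with (A-λI)w=v is (0,-1).
General solution: e^(-4t)[c_1·v + c_2·(t·v + w)].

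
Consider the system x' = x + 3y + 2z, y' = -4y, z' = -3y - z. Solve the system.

x(t) = -C_1e^(-4t) + C_2e^(t) - C_3e^(-t), y(t) = C_1e^(-4t), z(t) = C_1e^(-4t) + C_3e^(-t)

Coefficient matrix A = [[1, 3, 2], [0, -4, 0], [0, -3, -1]].
det(A - λI) = 0 gives eigenvalues λ = -4, 1, -1.
For λ=-4: eigenvector (-1,1,1).
For λ=1: eigenvector (1,0,0).
For λ=-1: eigenvector (-1,0,1).
General solution: C_1e^(-4t)(-1,1,1) + C_2e^(t)(1,0,0) + C_3e^(-t)(-1,0,1).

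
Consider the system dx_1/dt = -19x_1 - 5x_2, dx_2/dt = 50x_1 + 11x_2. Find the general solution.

x_1(t) = K_1e^(-4t)sin(5t) - K_2e^(-4t)cos(5t), x_2(t) = -3K_1e^(-4t)sin(5t) - K_1e^(-4t)cos(5t) - K_2e^(-4t)sin(5t) + 3K_2e^(-4t)cos(5t)

Coefficient matrix A = [[-19, -5], [50, 11]].
Characteristic polynomial det(A - λI) = λ^2 + 8λ + 41 = 0.
Eigenvalues λ = -4 ± 5i (complex conjugate pair).
For λ=-4+5i: an eigenvector is (0,-1) - i(1,-3) = (0 - i, -1 + 3i).
A real fundamental pair from Re and Im of e^((-4+5i)t)v: X_1 = e^(-4t)(cos(5t)·(0,-1) + sin(5t)·(1,-3)), X_2 = e^(-4t)(sin(5t)·(0,-1) - cos(5t)·(1,-3)).
General solution: K_1X_1 + K_2X_2.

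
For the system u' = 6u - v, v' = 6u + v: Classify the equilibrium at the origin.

A = [[6,-1],[6,1]]; det(A-λI) = λ^2 - 7λ + 12.
λ = 3, 4: both positive.

unstable node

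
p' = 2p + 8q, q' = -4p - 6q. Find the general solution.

Coefficient matrix A = [[2, 8], [-4, -6]].
Characteristic polynomial det(A - λI) = λ^2 + 4λ + 20 = 0.
Eigenvalues λ = -2 ± 4i (complex conjugate pair).
For λ=-2+4i: an eigenvector is (-1,0) - i(-1,1) = (-1 + i, 0 - i).
A real fundamental pair from Re and Im of e^((-2+4i)t)v: X_1 = e^(-2t)(cos(4t)·(-1,0) + sin(4t)·(-1,1)), X_2 = e^(-2t)(sin(4t)·(-1,0) - cos(4t)·(-1,1)).
General solution: c_1X_1 + c_2X_2.

p(t) = -c_1e^(-2t)sin(4t) - c_1e^(-2t)cos(4t) - c_2e^(-2t)sin(4t) + c_2e^(-2t)cos(4t), q(t) = c_1e^(-2t)sin(4t) - c_2e^(-2t)cos(4t)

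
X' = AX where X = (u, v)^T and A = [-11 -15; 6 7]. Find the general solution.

Coefficient matrix A = [[-11, -15], [6, 7]].
Characteristic polynomial det(A - λI) = λ^2 + 4λ + 13 = 0.
Eigenvalues λ = -2 ± 3i (complex conjugate pair).
For λ=-2+3i: an eigenvector is (-2,1) - i(1,-1) = (-2 - i, 1 + i).
A real fundamental pair from Re and Im of e^((-2+3i)t)v: X_1 = e^(-2t)(cos(3t)·(-2,1) + sin(3t)·(1,-1)), X_2 = e^(-2t)(sin(3t)·(-2,1) - cos(3t)·(1,-1)).
General solution: C_1X_1 + C_2X_2.

u(t) = C_1e^(-2t)sin(3t) - 2C_1e^(-2t)cos(3t) - 2C_2e^(-2t)sin(3t) - C_2e^(-2t)cos(3t), v(t) = -C_1e^(-2t)sin(3t) + C_1e^(-2t)cos(3t) + C_2e^(-2t)sin(3t) + C_2e^(-2t)cos(3t)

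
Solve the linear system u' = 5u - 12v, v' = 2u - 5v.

Coefficient matrix A = [[5, -12], [2, -5]].
Characteristic polynomial det(A - λI) = λ^2 - 1 = 0.
Eigenvalues λ = 1, -1.
For λ=1: (A-λI) row 1 is [4, -12], so an eigenvector is (-3, -1).
For λ=-1: (A-λI) row 1 is [6, -12], so an eigenvector is (-2, -1).
General solution: C_1e^(t)(-3,-1) + C_2e^(-t)(-2,-1).

u(t) = -3C_1e^(t) - 2C_2e^(-t), v(t) = -C_1e^(t) - C_2e^(-t)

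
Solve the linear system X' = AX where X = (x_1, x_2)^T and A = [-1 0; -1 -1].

x_1(t) = c_2e^(-t), x_2(t) = -c_1e^(-t) - c_2te^(-t) - 2c_2e^(-t)

Coefficient matrix A = [[-1, 0], [-1, -1]].
Characteristic polynomial det(A - λI) = λ^2 + 2λ + 1 = 0.
Single eigenvalue λ = -1 with algebraic multiplicity 2.
Eigenvector v = (0,-1); generalized eigenvector w with (A-λI)w=v is (1,-2).
General solution: e^(-t)[c_1·v + c_2·(t·v + w)].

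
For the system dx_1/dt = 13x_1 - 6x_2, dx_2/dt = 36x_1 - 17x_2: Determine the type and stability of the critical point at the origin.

saddle

A = [[13,-6],[36,-17]]; det(A-λI) = λ^2 + 4λ - 5.
λ = 1, -5: opposite signs.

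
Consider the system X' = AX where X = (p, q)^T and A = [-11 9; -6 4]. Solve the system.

p(t) = -K_1e^(-2t) - 3K_2e^(-5t), q(t) = -K_1e^(-2t) - 2K_2e^(-5t)

Coefficient matrix A = [[-11, 9], [-6, 4]].
Characteristic polynomial det(A - λI) = λ^2 + 7λ + 10 = 0.
Eigenvalues λ = -2, -5.
For λ=-2: (A-λI) row 1 is [-9, 9], so an eigenvector is (-1, -1).
For λ=-5: (A-λI) row 1 is [-6, 9], so an eigenvector is (-3, -2).
General solution: K_1e^(-2t)(-1,-1) + K_2e^(-5t)(-3,-2).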